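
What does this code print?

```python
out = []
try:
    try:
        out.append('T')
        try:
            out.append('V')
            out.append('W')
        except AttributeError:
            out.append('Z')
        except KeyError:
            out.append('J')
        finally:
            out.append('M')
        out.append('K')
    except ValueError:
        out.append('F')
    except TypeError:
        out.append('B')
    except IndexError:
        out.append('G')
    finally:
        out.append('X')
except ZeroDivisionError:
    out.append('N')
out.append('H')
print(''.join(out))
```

Execution trace: 'T' (try body) → 'V' (inner try body) → 'W' (inner try body, no exception) → 'M' (inner finally) → 'K' (try body, no exception) → 'X' (finally) → 'H' (after the try/except). Output: TVWMKXH

Answer: TVWMKXH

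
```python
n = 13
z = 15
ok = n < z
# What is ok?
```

Trace:
`n = 13` → n = 13
`z = 15` → z = 15
`ok = n < z` → ok = True
So ok = True

Answer: True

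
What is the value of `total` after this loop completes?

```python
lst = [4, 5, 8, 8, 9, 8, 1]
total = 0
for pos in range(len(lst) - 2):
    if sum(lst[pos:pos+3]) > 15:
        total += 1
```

Count windows with sum > 15
`total` takes the values: 0 → 1 → 2 → 3 → 4 → 5

Answer: 5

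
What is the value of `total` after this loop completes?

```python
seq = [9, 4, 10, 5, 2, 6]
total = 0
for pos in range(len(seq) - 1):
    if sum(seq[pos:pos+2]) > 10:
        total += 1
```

Count windows with sum > 10
`total` takes the values: 0 → 1 → 2 → 3

Answer: 3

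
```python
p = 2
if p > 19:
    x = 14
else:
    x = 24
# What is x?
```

Trace:
`p = 2` → p = 2
`if p > 19: ...` → p > 19 is False, take else branch → x = 24
So x = 24

Answer: 24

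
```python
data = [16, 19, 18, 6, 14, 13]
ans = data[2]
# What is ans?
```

Trace:
`data = [16, 19, 18, 6, 14, 13]` → data = [16, 19, 18, 6, 14, 13]
`ans = data[2]` → ans = 18
So ans = 18

Answer: 18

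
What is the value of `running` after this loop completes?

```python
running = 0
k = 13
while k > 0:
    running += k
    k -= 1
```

Sum 13 down to 1
`running` takes the values: 0 → 13 → 25 → 36 → 46 → 55 → 63 → 70 → 76 → 81 → 85 → 88 → 90 → 91

Answer: 91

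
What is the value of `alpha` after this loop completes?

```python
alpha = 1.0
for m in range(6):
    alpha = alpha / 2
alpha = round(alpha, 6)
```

Halving LR 6 times: 1 / 2^6
`alpha` takes the values: 1.0 → 0.5 → 0.25 → 0.125 → 0.0625 → 0.03125 → 0.015625

Answer: 0.015625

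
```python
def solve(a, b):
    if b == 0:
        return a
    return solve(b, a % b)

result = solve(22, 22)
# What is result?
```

solve(22, 22) -> solve(22, 0) -> 22

Answer: 22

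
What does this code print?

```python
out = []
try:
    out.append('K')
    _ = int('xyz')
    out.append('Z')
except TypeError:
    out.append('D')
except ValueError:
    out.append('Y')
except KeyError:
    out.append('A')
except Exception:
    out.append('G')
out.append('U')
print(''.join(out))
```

Execution trace: 'K' (try body) → 'Y' (except ValueError) → 'U' (after the try/except). Output: KYU

Answer: KYU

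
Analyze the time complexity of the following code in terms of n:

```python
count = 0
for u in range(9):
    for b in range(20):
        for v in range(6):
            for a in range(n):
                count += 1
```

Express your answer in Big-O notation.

Each loop level contributes: 1 × 1 × 1 × n. Multiplying the contributions gives O(n).

Answer: O(n)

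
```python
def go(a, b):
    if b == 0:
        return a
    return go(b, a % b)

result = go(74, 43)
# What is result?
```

go(74, 43) -> go(43, 31) -> go(31, 12) -> go(12, 7) -> go(7, 5) -> go(5, 2) -> go(2, 1) -> go(1, 0) -> 1

Answer: 1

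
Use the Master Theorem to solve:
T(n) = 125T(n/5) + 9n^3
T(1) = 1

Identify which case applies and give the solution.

a=125, b=5, f(n)=9n^3. log_5(125) = 3. Since c=3 = 3, Case 2 applies: T(n) = Θ(n^log_b(a) · log n) = O(n^3 log n).

Answer: O(n^3 log n) - Case 2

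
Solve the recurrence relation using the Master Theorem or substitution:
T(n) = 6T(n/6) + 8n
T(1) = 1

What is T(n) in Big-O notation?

By Master Theorem: a=6, b=6, f(n)=8n. Since log_6(6) = 1 and f(n) = Θ(n^1), Case 2 applies. T(n) = O(n log n).

Answer: O(n log n)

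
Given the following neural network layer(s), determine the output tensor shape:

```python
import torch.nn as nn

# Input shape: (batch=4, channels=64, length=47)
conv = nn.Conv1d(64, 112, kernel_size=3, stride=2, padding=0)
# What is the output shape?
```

Input: (4, 64, 47) -> Output: (4, 112, 23)

Answer: (4, 112, 23)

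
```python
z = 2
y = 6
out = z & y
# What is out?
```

Trace:
`z = 2` → z = 2
`y = 6` → y = 6
`out = z & y` → out = 2
So out = 2

Answer: 2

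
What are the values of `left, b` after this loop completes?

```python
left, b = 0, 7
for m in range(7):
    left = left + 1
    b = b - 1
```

left goes 0→7, b goes 7→0
`left, b` takes the values: (0, 7) → (1, 7) → (1, 6) → (2, 6) → (2, 5) → (3, 5) → (3, 4) → (4, 4) → (4, 3) → (5, 3) → (5, 2) → (6, 2) → (6, 1) → (7, 1) → (7, 0)

Answer: 7, 0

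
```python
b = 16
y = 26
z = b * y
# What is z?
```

Trace:
`b = 16` → b = 16
`y = 26` → y = 26
`z = b * y` → z = 416
So z = 416

Answer: 416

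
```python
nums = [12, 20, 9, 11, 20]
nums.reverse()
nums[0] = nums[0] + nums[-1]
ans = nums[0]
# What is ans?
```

Trace:
`nums = [12, 20, 9, 11, 20]` → nums = [12, 20, 9, 11, 20]
`nums.reverse()` → nums = [20, 11, 9, 20, 12]
`nums[0] = nums[0] + nums[-1]` → nums = [32, 11, 9, 20, 12]
`ans = nums[0]` → ans = 32
So ans = 32

Answer: 32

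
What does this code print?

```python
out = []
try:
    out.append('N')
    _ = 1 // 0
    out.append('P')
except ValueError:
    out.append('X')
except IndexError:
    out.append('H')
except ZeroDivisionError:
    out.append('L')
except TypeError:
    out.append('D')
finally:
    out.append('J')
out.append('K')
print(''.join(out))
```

Execution trace: 'N' (try body) → 'L' (except ZeroDivisionError) → 'J' (finally) → 'K' (after the try/except). Output: NLJK

Answer: NLJK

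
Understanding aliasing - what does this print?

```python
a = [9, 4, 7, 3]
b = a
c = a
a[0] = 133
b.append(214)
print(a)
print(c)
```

Key concept: multiple aliases.
Step by step:
`a = [9, 4, 7, 3]` → a = [9, 4, 7, 3]
`b = a` → b = [9, 4, 7, 3] (same object as a)
`c = a` → c = [9, 4, 7, 3] (same object as a, b)
`a[0] = 133` → a = [133, 4, 7, 3] (same object as b, c); b = [133, 4, 7, 3] (same object as a, c); c = [133, 4, 7, 3] (same object as a, b)
`b.append(214)` → a = [133, 4, 7, 3, 214] (same object as b, c); b = [133, 4, 7, 3, 214] (same object as a, c); c = [133, 4, 7, 3, 214] (same object as a, b)
`print(a)` → prints [133, 4, 7, 3, 214]
`print(c)` → prints [133, 4, 7, 3, 214]

Answer:
[133, 4, 7, 3, 214]
[133, 4, 7, 3, 214]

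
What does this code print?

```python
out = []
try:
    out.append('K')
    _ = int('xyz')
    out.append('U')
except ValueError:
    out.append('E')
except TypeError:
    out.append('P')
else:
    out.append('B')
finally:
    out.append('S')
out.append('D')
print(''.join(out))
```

Execution trace: 'K' (try body) → 'E' (except ValueError) → 'S' (finally) → 'D' (after the try/except). Output: KESD

Answer: KESD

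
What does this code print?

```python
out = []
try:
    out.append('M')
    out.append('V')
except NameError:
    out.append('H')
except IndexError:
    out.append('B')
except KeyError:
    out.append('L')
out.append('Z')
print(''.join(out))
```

Execution trace: 'M' (try body) → 'V' (try body, no exception) → 'Z' (after the try/except). Output: MVZ

Answer: MVZ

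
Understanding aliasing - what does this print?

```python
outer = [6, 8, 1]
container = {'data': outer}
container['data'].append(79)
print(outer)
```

Key concept: dict holds reference to list.
Step by step:
`outer = [6, 8, 1]` → outer = [6, 8, 1]
`container = {'data': outer}` → container = {'data': [6, 8, 1]}
`container['data'].append(79)` → outer = [6, 8, 1, 79]; container = {'data': [6, 8, 1, 79]}
`print(outer)` → prints [6, 8, 1, 79]

Answer: [6, 8, 1, 79]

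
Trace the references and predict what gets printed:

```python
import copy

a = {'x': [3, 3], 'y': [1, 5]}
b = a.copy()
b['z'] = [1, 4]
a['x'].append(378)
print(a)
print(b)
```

Key concept: shallow copy of dict with mutable values.
Step by step:
`a = {'x': [3, 3], 'y': [1, 5]}` → a = {'x': [3, 3], 'y': [1, 5]}
`b = a.copy()` → b = {'x': [3, 3], 'y': [1, 5]}
`b['z'] = [1, 4]` → b = {'x': [3, 3], 'y': [1, 5], 'z': [1, 4]}
`a['x'].append(378)` → a = {'x': [3, 3, 378], 'y': [1, 5]}; b = {'x': [3, 3, 378], 'y': [1, 5], 'z': [1, 4]}
`print(a)` → prints {'x': [3, 3, 378], 'y': [1, 5]}
`print(b)` → prints {'x': [3, 3, 378], 'y': [1, 5], 'z': [1, 4]}

Answer:
{'x': [3, 3, 378], 'y': [1, 5]}
{'x': [3, 3, 378], 'y': [1, 5], 'z': [1, 4]}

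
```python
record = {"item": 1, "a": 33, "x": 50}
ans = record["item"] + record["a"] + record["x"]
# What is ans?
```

Trace:
`record = {"item": 1, "a": 33, "x": 50}` → record = {'item': 1, 'a': 33, 'x': 50}
`ans = record["item"] + record["a"] + record["x"]` → ans = 84
So ans = 84

Answer: 84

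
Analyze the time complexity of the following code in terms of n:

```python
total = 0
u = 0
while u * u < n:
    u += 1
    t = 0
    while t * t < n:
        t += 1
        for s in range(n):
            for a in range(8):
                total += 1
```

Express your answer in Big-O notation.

Each loop level contributes: √n × √n × n × 1. Multiplying the contributions gives O(n^2).

Answer: O(n^2)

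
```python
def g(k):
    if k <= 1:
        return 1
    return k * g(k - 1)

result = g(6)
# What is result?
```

g(6) = 6 * 5 * 4 * 3 * 2 * 1 = 720

Answer: 720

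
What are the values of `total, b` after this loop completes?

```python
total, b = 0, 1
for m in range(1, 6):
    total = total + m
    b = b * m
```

Sum and factorial of 1 to 5
`total, b` takes the values: (0, 1) → (1, 1) → (3, 1) → (3, 2) → (6, 2) → (6, 6) → (10, 6) → (10, 24) → (15, 24) → (15, 120)

Answer: 15, 120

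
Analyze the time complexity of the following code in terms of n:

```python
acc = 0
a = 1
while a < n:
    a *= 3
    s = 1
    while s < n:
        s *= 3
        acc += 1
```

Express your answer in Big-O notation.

Each loop level contributes: log n × log n. Multiplying the contributions gives O(log² n).

Answer: O(log² n)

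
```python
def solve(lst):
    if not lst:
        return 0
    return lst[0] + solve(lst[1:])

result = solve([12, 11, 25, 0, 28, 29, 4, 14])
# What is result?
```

12 + 11 + 25 + 0 + 28 + 29 + 4 + 14 + 0 = 123

Answer: 123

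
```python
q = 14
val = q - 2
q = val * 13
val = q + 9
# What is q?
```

Trace:
`q = 14` → q = 14
`val = q - 2` → val = 12
`q = val * 13` → q = 156
`val = q + 9` → val = 165
So q = 156

Answer: 156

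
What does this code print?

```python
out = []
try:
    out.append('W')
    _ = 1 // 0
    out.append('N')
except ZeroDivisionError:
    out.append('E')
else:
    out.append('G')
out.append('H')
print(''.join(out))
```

Execution trace: 'W' (try body) → 'E' (except ZeroDivisionError) → 'H' (after the try/except). Output: WEH

Answer: WEH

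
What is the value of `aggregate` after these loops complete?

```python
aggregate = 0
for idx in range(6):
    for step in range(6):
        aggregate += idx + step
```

Sum of all idx+step for idx,step in 6x6
`aggregate` takes the values: 0 → 1 → 3 → 6 → 10 → 15 → 16 → 18 → 21 → 25 → 30 → 36 → 38 → 41 → 45 → 50 → 56 → 63 → 66 → 70 → 75 → 81 → 88 → 96 → 100 → 105 → 111 → 118 → 126 → 135 → 140 → 146 → 153 → 161 → 170 → 180

Answer: 180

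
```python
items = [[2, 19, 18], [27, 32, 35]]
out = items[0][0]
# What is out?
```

Trace:
`items = [[2, 19, 18], [27, 32, 35]]` → items = [[2, 19, 18], [27, 32, 35]]
`out = items[0][0]` → out = 2
So out = 2

Answer: 2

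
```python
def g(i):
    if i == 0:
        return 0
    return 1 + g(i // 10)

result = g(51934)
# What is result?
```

Count of digits of 51934: 5

Answer: 5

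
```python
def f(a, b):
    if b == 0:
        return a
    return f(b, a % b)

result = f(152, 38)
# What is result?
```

f(152, 38) -> f(38, 0) -> 38

Answer: 38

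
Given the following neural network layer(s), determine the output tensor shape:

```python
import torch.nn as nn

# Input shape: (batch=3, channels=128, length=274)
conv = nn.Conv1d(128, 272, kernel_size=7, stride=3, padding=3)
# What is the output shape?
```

Input: (3, 128, 274) -> Output: (3, 272, 92)

Answer: (3, 272, 92)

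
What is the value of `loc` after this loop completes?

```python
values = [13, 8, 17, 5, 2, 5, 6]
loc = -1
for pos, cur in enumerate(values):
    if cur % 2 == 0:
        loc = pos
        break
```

First even number index in [13, 8, 17, 5, 2, 5, 6]
`loc` takes the values: -1 → 1

Answer: 1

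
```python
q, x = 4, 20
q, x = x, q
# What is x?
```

Trace:
`q, x = 4, 20` → q = 4; x = 20
`q, x = x, q` → q = 20; x = 4
So x = 4

Answer: 4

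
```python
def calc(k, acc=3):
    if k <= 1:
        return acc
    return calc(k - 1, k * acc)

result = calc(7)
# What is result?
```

Accumulator trace (n, acc): (7, 3) -> (6, 21) -> (5, 126) -> (4, 630) -> (3, 2520) -> (2, 7560) -> (1, 15120) -> return 15120

Answer: 15120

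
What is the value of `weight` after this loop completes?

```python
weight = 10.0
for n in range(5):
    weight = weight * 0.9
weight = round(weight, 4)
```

Exponential decay: 10.0 * 0.9^5
`weight` takes the values: 10.0 → 9.0 → 8.1 → 7.29 → 6.561 → 5.9049

Answer: 5.9049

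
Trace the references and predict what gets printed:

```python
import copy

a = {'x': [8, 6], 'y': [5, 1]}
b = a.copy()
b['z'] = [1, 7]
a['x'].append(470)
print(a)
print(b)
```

Key concept: shallow copy of dict with mutable values.
Step by step:
`a = {'x': [8, 6], 'y': [5, 1]}` → a = {'x': [8, 6], 'y': [5, 1]}
`b = a.copy()` → b = {'x': [8, 6], 'y': [5, 1]}
`b['z'] = [1, 7]` → b = {'x': [8, 6], 'y': [5, 1], 'z': [1, 7]}
`a['x'].append(470)` → a = {'x': [8, 6, 470], 'y': [5, 1]}; b = {'x': [8, 6, 470], 'y': [5, 1], 'z': [1, 7]}
`print(a)` → prints {'x': [8, 6, 470], 'y': [5, 1]}
`print(b)` → prints {'x': [8, 6, 470], 'y': [5, 1], 'z': [1, 7]}

Answer:
{'x': [8, 6, 470], 'y': [5, 1]}
{'x': [8, 6, 470], 'y': [5, 1], 'z': [1, 7]}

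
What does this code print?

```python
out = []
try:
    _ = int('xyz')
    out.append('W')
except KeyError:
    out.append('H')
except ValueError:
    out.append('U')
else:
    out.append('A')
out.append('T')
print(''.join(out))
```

Execution trace: 'U' (except ValueError) → 'T' (after the try/except). Output: UT

Answer: UT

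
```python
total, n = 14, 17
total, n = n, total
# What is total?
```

Trace:
`total, n = 14, 17` → total = 14; n = 17
`total, n = n, total` → total = 17; n = 14
So total = 17

Answer: 17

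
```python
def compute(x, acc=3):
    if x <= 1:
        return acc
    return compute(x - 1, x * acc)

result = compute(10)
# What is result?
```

Accumulator trace (n, acc): (10, 3) -> (9, 30) -> (8, 270) -> (7, 2160) -> (6, 15120) -> (5, 90720) -> (4, 453600) -> (3, 1814400) -> (2, 5443200) -> (1, 10886400) -> return 10886400

Answer: 10886400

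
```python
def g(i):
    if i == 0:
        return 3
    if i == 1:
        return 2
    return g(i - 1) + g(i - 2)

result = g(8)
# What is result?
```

Build up from base cases: g(0)=3, g(1)=2, g(2)=5, g(3)=7, g(4)=12, g(5)=19, g(6)=31, ..., g(8)=81

Answer: 81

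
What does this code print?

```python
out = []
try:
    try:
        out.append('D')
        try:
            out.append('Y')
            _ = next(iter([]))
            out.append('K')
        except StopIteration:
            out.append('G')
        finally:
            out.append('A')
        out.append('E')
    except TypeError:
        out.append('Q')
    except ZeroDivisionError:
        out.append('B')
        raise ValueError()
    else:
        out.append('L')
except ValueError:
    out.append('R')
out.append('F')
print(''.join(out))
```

Execution trace: 'D' (try body) → 'Y' (inner try body) → 'G' (inner except StopIteration) → 'A' (inner finally) → 'E' (try body, no exception) → 'L' (else) → 'F' (after the try/except). Output: DYGAELF

Answer: DYGAELF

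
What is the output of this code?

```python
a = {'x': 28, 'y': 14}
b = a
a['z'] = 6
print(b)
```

Key concept: dict aliasing.
Step by step:
`a = {'x': 28, 'y': 14}` → a = {'x': 28, 'y': 14}
`b = a` → b = {'x': 28, 'y': 14} (same object as a)
`a['z'] = 6` → a = {'x': 28, 'y': 14, 'z': 6} (same object as b); b = {'x': 28, 'y': 14, 'z': 6} (same object as a)
`print(b)` → prints {'x': 28, 'y': 14, 'z': 6}

Answer: {'x': 28, 'y': 14, 'z': 6}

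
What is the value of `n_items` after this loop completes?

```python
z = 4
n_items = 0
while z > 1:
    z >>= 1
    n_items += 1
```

Count right shifts until 1
`n_items` takes the values: 0 → 1 → 2

Answer: 2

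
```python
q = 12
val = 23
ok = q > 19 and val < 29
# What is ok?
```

Trace:
`q = 12` → q = 12
`val = 23` → val = 23
`ok = q > 19 and val < 29` → ok = False
So ok = False

Answer: False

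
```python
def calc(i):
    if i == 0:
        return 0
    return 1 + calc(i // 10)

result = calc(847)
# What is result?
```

Count of digits of 847: 3

Answer: 3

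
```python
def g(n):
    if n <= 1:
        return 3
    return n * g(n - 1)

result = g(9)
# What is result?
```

g(9) = 9 * 8 * 7 * 6 * 5 * 4 * 3 * 2 * 3 = 1088640

Answer: 1088640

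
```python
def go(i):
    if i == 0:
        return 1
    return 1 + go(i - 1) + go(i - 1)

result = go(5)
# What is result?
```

go(i) = 1 + 2·go(i-1), go(0)=1. Closed form: (1+1)·2^5 - 1 = 63.

Answer: 63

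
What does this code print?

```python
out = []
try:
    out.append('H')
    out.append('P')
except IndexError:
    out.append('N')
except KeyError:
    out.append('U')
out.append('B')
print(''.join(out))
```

Execution trace: 'H' (try body) → 'P' (try body, no exception) → 'B' (after the try/except). Output: HPB

Answer: HPB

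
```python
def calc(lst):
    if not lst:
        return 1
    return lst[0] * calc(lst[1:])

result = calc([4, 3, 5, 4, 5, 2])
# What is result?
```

Product over [4, 3, 5, 4, 5, 2] = 4 * 3 * 5 * 4 * 5 * 2 = 2400

Answer: 2400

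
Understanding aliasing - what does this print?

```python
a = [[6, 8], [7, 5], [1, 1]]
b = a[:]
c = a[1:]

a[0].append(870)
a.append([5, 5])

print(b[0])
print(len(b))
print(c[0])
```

Key concept: slice with nested mutation.
Step by step:
`a = [[6, 8], [7, 5], [1, 1]]` → a = [[6, 8], [7, 5], [1, 1]]
`b = a[:]` → b = [[6, 8], [7, 5], [1, 1]]
`c = a[1:]` → c = [[7, 5], [1, 1]]
`a[0].append(870)` → a = [[6, 8, 870], [7, 5], [1, 1]]; b = [[6, 8, 870], [7, 5], [1, 1]]
`a.append([5, 5])` → a = [[6, 8, 870], [7, 5], [1, 1], [5, 5]]
`print(b[0])` → prints [6, 8, 870]
`print(len(b))` → prints 3
`print(c[0])` → prints [7, 5]

Answer:
[6, 8, 870]
3
[7, 5]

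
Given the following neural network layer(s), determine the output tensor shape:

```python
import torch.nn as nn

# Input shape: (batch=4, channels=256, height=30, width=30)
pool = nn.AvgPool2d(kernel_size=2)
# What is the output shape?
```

Input: (4, 256, 30, 30) -> Output: (4, 256, 15, 15)

Answer: (4, 256, 15, 15)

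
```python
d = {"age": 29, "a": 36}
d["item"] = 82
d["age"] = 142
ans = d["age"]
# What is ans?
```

Trace:
`d = {"age": 29, "a": 36}` → d = {'age': 29, 'a': 36}
`d["item"] = 82` → d = {'age': 29, 'a': 36, 'item': 82}
`d["age"] = 142` → d = {'age': 142, 'a': 36, 'item': 82}
`ans = d["age"]` → ans = 142
So ans = 142

Answer: 142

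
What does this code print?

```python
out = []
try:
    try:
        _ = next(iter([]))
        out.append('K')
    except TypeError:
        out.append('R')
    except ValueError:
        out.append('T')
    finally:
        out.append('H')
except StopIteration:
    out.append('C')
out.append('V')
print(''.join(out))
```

Execution trace: 'H' (finally) → 'C' (outer except StopIteration) → 'V' (after the try/except). Output: HCV

Answer: HCV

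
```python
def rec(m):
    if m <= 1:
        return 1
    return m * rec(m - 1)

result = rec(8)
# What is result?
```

rec(8) = 8 * 7 * 6 * 5 * 4 * 3 * 2 * 1 = 40320

Answer: 40320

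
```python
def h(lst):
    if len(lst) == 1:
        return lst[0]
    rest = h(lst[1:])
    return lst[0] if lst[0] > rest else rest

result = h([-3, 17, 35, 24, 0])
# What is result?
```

Recursive max over [-3, 17, 35, 24, 0] = 35

Answer: 35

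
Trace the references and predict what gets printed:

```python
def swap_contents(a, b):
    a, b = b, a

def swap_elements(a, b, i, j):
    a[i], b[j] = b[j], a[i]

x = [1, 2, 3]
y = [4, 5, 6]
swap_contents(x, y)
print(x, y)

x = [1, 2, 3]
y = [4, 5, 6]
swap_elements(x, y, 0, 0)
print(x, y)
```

Key concept: parameter rebinding vs mutation.
Step by step:
`x = [1, 2, 3]` → x = [1, 2, 3]
`y = [4, 5, 6]` → y = [4, 5, 6]
`swap_contents(x, y)` → no visible change to tracked variables
`print(x, y)` → prints [1, 2, 3] [4, 5, 6]
`x = [1, 2, 3]` → x = [1, 2, 3]
`y = [4, 5, 6]` → y = [4, 5, 6]
`swap_elements(x, y, 0, 0)` → x = [4, 2, 3]; y = [1, 5, 6]
`print(x, y)` → prints [4, 2, 3] [1, 5, 6]

Answer:
[1, 2, 3] [4, 5, 6]
[4, 2, 3] [1, 5, 6]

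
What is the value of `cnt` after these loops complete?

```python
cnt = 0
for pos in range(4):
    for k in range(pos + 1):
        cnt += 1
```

Triangle: 1 + 2 + ... + 4
`cnt` takes the values: 0 → 1 → 2 → 3 → 4 → 5 → 6 → 7 → 8 → 9 → 10

Answer: 10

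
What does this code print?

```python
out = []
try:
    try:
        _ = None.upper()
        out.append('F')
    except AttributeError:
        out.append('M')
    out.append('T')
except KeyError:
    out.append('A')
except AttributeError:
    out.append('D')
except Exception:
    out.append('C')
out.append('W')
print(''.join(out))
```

Execution trace: 'M' (inner except AttributeError) → 'T' (try body, no exception) → 'W' (after the try/except). Output: MTW

Answer: MTW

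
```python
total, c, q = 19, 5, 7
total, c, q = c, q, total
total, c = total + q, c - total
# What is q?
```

Trace:
`total, c, q = 19, 5, 7` → total = 19; c = 5; q = 7
`total, c, q = c, q, total` → total = 5; c = 7; q = 19
`total, c = total + q, c - total` → total = 24; c = 2
So q = 19

Answer: 19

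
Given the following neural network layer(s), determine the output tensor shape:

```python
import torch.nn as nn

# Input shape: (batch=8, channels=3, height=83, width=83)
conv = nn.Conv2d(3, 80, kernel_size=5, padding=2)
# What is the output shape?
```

Input: (8, 3, 83, 83) -> Output: (8, 80, 83, 83)

Answer: (8, 80, 83, 83)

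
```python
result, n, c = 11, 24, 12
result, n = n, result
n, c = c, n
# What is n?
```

Trace:
`result, n, c = 11, 24, 12` → result = 11; n = 24; c = 12
`result, n = n, result` → result = 24; n = 11
`n, c = c, n` → n = 12; c = 11
So n = 12

Answer: 12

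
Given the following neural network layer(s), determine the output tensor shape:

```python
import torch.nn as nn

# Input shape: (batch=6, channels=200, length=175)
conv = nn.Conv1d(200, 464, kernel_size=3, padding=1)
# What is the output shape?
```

Input: (6, 200, 175) -> Output: (6, 464, 175)

Answer: (6, 464, 175)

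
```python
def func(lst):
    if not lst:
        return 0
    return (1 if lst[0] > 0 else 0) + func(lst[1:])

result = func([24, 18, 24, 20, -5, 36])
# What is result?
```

Count of positive elements in [24, 18, 24, 20, -5, 36] = 5

Answer: 5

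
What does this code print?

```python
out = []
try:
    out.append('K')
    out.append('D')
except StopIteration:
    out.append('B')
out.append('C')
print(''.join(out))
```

Execution trace: 'K' (try body) → 'D' (try body, no exception) → 'C' (after the try/except). Output: KDC

Answer: KDC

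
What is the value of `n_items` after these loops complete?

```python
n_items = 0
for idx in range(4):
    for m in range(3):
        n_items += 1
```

4 * 3 = 12
`n_items` takes the values: 0 → 1 → 2 → 3 → 4 → 5 → 6 → 7 → 8 → 9 → 10 → 11 → 12

Answer: 12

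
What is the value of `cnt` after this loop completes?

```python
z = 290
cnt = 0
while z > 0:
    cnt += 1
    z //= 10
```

Count digits by repeated division by 10
`cnt` takes the values: 0 → 1 → 2 → 3

Answer: 3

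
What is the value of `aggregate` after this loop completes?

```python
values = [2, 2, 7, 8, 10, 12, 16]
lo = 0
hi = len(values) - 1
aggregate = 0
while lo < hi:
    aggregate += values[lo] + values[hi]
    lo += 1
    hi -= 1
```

Sum of pairs from ends
`aggregate` takes the values: 0 → 18 → 32 → 49

Answer: 49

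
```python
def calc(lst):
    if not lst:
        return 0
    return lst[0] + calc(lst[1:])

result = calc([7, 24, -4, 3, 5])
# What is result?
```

7 + 24 + (-4) + 3 + 5 + 0 = 35

Answer: 35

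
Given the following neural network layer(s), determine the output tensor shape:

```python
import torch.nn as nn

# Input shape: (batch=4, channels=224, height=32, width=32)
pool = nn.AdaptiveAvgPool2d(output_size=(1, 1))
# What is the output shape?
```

Input: (4, 224, 32, 32) -> Output: (4, 224, 1, 1)

Answer: (4, 224, 1, 1)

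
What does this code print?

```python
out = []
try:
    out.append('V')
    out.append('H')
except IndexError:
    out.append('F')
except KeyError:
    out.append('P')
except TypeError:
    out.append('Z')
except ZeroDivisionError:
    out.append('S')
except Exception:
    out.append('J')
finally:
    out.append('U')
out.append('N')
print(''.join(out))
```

Execution trace: 'V' (try body) → 'H' (try body, no exception) → 'U' (finally) → 'N' (after the try/except). Output: VHUN

Answer: VHUN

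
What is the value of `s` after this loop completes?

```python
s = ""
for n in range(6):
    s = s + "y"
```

Repeat 'y' 6 times
`s` takes the values: "" → "y" → "yy" → "yyy" → "yyyy" → "yyyyy" → "yyyyyy"

Answer: "yyyyyy"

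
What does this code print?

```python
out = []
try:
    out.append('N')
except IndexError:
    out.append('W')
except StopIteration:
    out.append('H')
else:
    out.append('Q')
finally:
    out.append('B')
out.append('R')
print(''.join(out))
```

Execution trace: 'N' (try body, no exception) → 'Q' (else) → 'B' (finally) → 'R' (after the try/except). Output: NQBR

Answer: NQBR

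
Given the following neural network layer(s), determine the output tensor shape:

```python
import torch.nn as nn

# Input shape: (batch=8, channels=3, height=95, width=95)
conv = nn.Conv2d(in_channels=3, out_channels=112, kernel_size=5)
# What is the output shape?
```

Input: (8, 3, 95, 95) -> Output: (8, 112, 91, 91)

Answer: (8, 112, 91, 91)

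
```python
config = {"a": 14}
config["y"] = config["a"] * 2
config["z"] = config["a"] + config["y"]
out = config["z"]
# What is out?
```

Trace:
`config = {"a": 14}` → config = {'a': 14}
`config["y"] = config["a"] * 2` → config = {'a': 14, 'y': 28}
`config["z"] = config["a"] + config["y"]` → config = {'a': 14, 'y': 28, 'z': 42}
`out = config["z"]` → out = 42
So out = 42

Answer: 42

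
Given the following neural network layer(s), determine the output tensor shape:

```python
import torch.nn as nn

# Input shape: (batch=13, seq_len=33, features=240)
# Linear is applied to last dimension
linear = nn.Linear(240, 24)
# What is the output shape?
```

Input: (13, 33, 240) -> Output: (13, 33, 24)

Answer: (13, 33, 24)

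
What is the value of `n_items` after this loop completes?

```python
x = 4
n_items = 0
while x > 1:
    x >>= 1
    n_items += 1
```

Count right shifts until 1
`n_items` takes the values: 0 → 1 → 2

Answer: 2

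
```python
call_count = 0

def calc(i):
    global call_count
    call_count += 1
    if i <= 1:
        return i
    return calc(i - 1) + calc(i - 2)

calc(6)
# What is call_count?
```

Calls(i) = 1 + Calls(i-1) + Calls(i-2); Calls(0)=Calls(1)=1. For i=6 this gives 25.

Answer: 25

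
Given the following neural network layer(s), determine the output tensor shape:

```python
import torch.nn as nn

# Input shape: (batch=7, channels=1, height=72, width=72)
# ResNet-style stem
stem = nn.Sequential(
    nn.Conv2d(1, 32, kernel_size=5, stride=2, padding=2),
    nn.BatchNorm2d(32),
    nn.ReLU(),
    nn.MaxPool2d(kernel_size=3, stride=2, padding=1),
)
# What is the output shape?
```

Input: (7, 1, 72, 72) -> after Conv2d 5x5 stride=2: (7, 32, 36, 36) -> Output: (7, 32, 18, 18)

Answer: (7, 32, 18, 18)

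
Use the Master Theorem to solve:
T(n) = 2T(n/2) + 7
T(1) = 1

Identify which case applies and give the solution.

a=2, b=2, f(n)=7. log_2(2) = 1. Since c=0 < 1, Case 1 applies: T(n) = Θ(n^log_b(a)) = O(n).

Answer: O(n) - Case 1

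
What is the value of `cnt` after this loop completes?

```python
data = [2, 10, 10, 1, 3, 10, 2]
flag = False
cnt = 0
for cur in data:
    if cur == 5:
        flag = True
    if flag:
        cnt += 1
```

Count elements after first 5 in [2, 10, 10, 1, 3, 10, 2]
`cnt` takes the values: 0

Answer: 0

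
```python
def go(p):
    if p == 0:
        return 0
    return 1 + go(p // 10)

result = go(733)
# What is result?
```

Count of digits of 733: 3

Answer: 3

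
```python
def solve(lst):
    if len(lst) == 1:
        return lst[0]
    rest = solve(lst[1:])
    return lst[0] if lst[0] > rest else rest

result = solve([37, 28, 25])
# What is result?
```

Recursive max over [37, 28, 25] = 37

Answer: 37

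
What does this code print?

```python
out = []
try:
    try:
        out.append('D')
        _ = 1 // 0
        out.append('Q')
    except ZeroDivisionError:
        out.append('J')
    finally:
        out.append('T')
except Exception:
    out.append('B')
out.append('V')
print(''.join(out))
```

Execution trace: 'D' (inner try body) → 'J' (inner except ZeroDivisionError) → 'T' (inner finally) → 'V' (after the try/except). Output: DJTV

Answer: DJTV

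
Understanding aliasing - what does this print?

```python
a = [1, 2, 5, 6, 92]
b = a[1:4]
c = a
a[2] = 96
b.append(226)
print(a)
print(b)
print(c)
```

Key concept: slice vs alias.
Step by step:
`a = [1, 2, 5, 6, 92]` → a = [1, 2, 5, 6, 92]
`b = a[1:4]` → b = [2, 5, 6]
`c = a` → c = [1, 2, 5, 6, 92] (same object as a)
`a[2] = 96` → a = [1, 2, 96, 6, 92] (same object as c); c = [1, 2, 96, 6, 92] (same object as a)
`b.append(226)` → b = [2, 5, 6, 226]
`print(a)` → prints [1, 2, 96, 6, 92]
`print(b)` → prints [2, 5, 6, 226]
`print(c)` → prints [1, 2, 96, 6, 92]

Answer:
[1, 2, 96, 6, 92]
[2, 5, 6, 226]
[1, 2, 96, 6, 92]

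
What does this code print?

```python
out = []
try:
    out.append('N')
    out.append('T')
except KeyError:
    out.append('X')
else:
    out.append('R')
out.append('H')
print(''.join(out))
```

Execution trace: 'N' (try body) → 'T' (try body, no exception) → 'R' (else) → 'H' (after the try/except). Output: NTRH

Answer: NTRH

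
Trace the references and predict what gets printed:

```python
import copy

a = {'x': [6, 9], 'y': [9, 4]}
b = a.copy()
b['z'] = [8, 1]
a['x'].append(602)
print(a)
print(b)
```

Key concept: shallow copy of dict with mutable values.
Step by step:
`a = {'x': [6, 9], 'y': [9, 4]}` → a = {'x': [6, 9], 'y': [9, 4]}
`b = a.copy()` → b = {'x': [6, 9], 'y': [9, 4]}
`b['z'] = [8, 1]` → b = {'x': [6, 9], 'y': [9, 4], 'z': [8, 1]}
`a['x'].append(602)` → a = {'x': [6, 9, 602], 'y': [9, 4]}; b = {'x': [6, 9, 602], 'y': [9, 4], 'z': [8, 1]}
`print(a)` → prints {'x': [6, 9, 602], 'y': [9, 4]}
`print(b)` → prints {'x': [6, 9, 602], 'y': [9, 4], 'z': [8, 1]}

Answer:
{'x': [6, 9, 602], 'y': [9, 4]}
{'x': [6, 9, 602], 'y': [9, 4], 'z': [8, 1]}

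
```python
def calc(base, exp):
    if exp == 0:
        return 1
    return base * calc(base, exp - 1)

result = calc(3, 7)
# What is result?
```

calc(3, 7) = 3 * 3 * 3 * 3 * 3 * 3 * 3 = 2187

Answer: 2187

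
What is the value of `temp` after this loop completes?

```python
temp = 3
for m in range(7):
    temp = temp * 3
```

Multiply by 3, 7 times: 3 * 3^7 = 6561
`temp` takes the values: 3 → 9 → 27 → 81 → 243 → 729 → 2187 → 6561

Answer: 6561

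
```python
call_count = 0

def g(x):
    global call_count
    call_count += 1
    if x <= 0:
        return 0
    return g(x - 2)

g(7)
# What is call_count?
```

Linear recursion stepping by 2: 5 calls from x=7 down to ≤0.

Answer: 5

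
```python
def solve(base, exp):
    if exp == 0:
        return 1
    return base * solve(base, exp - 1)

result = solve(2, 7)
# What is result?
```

solve(2, 7) = 2 * 2 * 2 * 2 * 2 * 2 * 2 = 128

Answer: 128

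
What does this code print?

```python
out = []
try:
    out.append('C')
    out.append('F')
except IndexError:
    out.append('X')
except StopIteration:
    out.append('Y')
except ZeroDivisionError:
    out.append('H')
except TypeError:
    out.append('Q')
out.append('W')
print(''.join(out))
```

Execution trace: 'C' (try body) → 'F' (try body, no exception) → 'W' (after the try/except). Output: CFW

Answer: CFW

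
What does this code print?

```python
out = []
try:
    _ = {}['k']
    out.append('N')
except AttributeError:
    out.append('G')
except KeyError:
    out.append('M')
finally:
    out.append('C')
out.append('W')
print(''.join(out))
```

Execution trace: 'M' (except KeyError) → 'C' (finally) → 'W' (after the try/except). Output: MCW

Answer: MCW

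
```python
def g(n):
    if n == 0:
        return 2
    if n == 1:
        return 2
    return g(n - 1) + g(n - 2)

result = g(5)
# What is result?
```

Build up from base cases: g(0)=2, g(1)=2, g(2)=4, g(3)=6, g(4)=10, g(5)=16

Answer: 16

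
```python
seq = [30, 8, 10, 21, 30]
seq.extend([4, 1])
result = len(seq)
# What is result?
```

Trace:
`seq = [30, 8, 10, 21, 30]` → seq = [30, 8, 10, 21, 30]
`seq.extend([4, 1])` → seq = [30, 8, 10, 21, 30, 4, 1]
`result = len(seq)` → result = 7
So result = 7

Answer: 7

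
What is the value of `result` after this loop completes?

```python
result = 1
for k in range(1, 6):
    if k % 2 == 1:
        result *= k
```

Product of odd numbers 1 to 5
`result` takes the values: 1 → 3 → 15

Answer: 15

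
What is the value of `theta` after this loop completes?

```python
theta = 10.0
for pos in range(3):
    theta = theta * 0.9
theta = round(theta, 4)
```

Exponential decay: 10.0 * 0.9^3
`theta` takes the values: 10.0 → 9.0 → 8.1 → 7.29

Answer: 7.29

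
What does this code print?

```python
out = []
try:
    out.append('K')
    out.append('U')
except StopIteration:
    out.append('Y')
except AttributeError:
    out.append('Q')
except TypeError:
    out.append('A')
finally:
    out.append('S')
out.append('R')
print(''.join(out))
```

Execution trace: 'K' (try body) → 'U' (try body, no exception) → 'S' (finally) → 'R' (after the try/except). Output: KUSR

Answer: KUSR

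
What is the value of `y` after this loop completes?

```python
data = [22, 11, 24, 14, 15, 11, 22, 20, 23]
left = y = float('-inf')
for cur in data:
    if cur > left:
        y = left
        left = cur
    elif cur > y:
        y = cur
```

Second largest (with repeats) in [22, 11, 24, 14, 15, 11, 22, 20, 23]
`y` takes the values: -inf → 11 → 22 → 23

Answer: 23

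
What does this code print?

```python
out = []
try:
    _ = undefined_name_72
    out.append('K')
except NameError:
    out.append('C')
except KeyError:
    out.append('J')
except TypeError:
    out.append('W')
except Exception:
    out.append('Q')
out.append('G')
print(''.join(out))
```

Execution trace: 'C' (except NameError) → 'G' (after the try/except). Output: CG

Answer: CG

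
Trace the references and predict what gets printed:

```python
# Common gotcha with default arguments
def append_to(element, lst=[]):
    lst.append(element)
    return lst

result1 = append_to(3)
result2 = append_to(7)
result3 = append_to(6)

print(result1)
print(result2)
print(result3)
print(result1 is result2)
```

Key concept: mutable default argument gotcha.
Step by step:
`result1 = append_to(3)` → result1 = [3]
`result2 = append_to(7)` → result1 = [3, 7] (same object as result2); result2 = [3, 7] (same object as result1)
`result3 = append_to(6)` → result1 = [3, 7, 6] (same object as result2, result3); result2 = [3, 7, 6] (same object as result1, result3); result3 = [3, 7, 6] (same object as result1, result2)
`print(result1)` → prints [3, 7, 6]
`print(result2)` → prints [3, 7, 6]
`print(result3)` → prints [3, 7, 6]
`print(result1 is result2)` → prints True

Answer:
[3, 7, 6]
[3, 7, 6]
[3, 7, 6]
True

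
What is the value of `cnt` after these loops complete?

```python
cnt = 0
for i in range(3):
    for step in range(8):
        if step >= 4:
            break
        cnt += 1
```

Inner breaks at 4, outer runs 3 times
`cnt` takes the values: 0 → 1 → 2 → 3 → 4 → 5 → 6 → 7 → 8 → 9 → 10 → 11 → 12

Answer: 12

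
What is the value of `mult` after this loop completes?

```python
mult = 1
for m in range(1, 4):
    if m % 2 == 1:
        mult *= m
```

Product of odd numbers 1 to 3
`mult` takes the values: 1 → 3

Answer: 3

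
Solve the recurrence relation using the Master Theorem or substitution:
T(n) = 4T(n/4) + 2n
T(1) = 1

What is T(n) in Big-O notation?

By Master Theorem: a=4, b=4, f(n)=2n. Since log_4(4) = 1 and f(n) = Θ(n^1), Case 2 applies. T(n) = O(n log n).

Answer: O(n log n)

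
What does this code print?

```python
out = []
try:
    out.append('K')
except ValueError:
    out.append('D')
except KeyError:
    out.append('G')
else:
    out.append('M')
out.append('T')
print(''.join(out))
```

Execution trace: 'K' (try body, no exception) → 'M' (else) → 'T' (after the try/except). Output: KMT

Answer: KMT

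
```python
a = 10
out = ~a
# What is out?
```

Trace:
`a = 10` → a = 10
`out = ~a` → out = -11
So out = -11

Answer: -11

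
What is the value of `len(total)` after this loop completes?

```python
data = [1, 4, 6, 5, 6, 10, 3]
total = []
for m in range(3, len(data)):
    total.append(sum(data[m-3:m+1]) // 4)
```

Number of 4-element averages
`total` takes the values: [] → [4] → [4, 5] → [4, 5, 6] → [4, 5, 6, 6]
So `len(total)` = 4

Answer: 4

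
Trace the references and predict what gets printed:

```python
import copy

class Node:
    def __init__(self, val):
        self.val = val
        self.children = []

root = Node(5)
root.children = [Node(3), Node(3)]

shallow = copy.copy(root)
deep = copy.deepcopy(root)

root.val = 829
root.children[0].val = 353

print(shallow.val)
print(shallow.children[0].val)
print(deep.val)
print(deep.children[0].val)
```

Key concept: deep copy with custom objects.
Step by step:
`root = Node(5)` → root = Node(val=5, children=[])
`root.children = [Node(3), Node(3)]` → root = Node(val=5, children=[Node(val=3, children=[]), Node(val=3, children=[])])
`shallow = copy.copy(root)` → shallow = Node(val=5, children=[Node(val=3, children=[]), Node(val=3, children=[])])
`deep = copy.deepcopy(root)` → deep = Node(val=5, children=[Node(val=3, children=[]), Node(val=3, children=[])])
`root.val = 829` → root = Node(val=829, children=[Node(val=3, children=[]), Node(val=3, children=[])])
`root.children[0].val = 353` → root = Node(val=829, children=[Node(val=353, children=[]), Node(val=3, children=[])]); shallow = Node(val=5, children=[Node(val=353, children=[]), Node(val=3, children=[])])
`print(shallow.val)` → prints 5
`print(shallow.children[0].val)` → prints 353
`print(deep.val)` → prints 5
`print(deep.children[0].val)` → prints 3

Answer:
5
353
5
3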